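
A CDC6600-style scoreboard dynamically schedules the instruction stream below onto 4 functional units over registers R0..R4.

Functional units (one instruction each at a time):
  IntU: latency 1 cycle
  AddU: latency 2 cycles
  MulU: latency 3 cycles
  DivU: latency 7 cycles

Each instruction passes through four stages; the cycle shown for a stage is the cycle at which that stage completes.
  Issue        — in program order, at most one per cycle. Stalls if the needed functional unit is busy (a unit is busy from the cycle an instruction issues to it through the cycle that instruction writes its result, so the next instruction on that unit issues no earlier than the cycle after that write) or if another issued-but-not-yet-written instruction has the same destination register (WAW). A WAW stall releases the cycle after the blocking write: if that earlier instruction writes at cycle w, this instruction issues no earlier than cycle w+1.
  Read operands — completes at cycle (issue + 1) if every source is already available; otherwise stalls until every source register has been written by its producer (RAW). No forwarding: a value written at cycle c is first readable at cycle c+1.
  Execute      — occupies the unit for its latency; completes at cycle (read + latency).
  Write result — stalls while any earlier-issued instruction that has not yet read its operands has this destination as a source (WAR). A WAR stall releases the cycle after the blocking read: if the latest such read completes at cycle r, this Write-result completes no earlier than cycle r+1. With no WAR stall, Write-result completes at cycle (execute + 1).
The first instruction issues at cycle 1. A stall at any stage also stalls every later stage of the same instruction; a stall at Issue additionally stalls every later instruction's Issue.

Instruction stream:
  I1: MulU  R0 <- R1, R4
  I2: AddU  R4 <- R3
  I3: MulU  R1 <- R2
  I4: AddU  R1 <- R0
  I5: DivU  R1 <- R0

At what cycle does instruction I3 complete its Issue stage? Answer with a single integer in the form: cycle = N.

cycle = 7

[1] I1 dispatched to MulU
[2] I1 operands ready · I2 dispatched to AddU
[3] I2 operands ready
[5] I1 complete · I2 complete
[6] R0←I1 · R4←I2
[7] I3 dispatched to MulU
[8] I3 operands ready
[11] I3 complete
[12] R1←I3
[13] I4 dispatched to AddU
[14] I4 operands ready
[16] I4 complete
[17] R1←I4
[18] I5 dispatched to DivU
[19] I5 operands ready
[26] I5 complete
[27] R1←I5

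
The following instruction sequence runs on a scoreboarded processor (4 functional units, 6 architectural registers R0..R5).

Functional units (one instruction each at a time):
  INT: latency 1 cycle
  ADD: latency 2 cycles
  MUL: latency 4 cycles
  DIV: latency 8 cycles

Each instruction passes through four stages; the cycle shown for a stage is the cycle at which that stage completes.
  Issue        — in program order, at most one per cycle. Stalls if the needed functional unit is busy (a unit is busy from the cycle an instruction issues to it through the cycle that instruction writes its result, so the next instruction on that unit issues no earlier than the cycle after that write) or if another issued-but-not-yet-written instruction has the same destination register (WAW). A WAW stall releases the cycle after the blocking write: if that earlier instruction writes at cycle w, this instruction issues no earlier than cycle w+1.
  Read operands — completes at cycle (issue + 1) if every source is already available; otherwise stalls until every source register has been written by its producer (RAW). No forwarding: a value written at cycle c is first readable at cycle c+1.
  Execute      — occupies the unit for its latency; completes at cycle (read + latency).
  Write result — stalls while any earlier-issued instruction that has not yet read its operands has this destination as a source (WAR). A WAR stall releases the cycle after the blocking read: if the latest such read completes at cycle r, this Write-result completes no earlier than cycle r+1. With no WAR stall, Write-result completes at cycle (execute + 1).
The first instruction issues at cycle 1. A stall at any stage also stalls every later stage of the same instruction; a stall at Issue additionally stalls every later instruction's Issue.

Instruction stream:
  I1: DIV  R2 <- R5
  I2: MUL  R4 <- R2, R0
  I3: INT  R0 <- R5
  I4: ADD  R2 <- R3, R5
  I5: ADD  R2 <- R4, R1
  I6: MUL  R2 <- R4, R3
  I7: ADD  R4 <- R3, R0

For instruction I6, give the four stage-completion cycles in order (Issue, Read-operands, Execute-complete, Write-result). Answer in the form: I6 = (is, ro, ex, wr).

[1] I1→DIV
[2] I1 RO, I2→MUL
[3] I3→INT
[4] I3 RO
[5] I3 EX
[10] I1 EX
[11] I1 WR R2
[12] I2 RO, I4→ADD
[13] I3 WR R0, I4 RO
[15] I4 EX
[16] I2 EX, I4 WR R2
[17] I2 WR R4, I5→ADD
[18] I5 RO
[20] I5 EX
[21] I5 WR R2
[22] I6→MUL
[23] I6 RO, I7→ADD
[24] I7 RO
[26] I7 EX
[27] I6 EX, I7 WR R4
[28] I6 WR R2

I6 = (22, 23, 27, 28)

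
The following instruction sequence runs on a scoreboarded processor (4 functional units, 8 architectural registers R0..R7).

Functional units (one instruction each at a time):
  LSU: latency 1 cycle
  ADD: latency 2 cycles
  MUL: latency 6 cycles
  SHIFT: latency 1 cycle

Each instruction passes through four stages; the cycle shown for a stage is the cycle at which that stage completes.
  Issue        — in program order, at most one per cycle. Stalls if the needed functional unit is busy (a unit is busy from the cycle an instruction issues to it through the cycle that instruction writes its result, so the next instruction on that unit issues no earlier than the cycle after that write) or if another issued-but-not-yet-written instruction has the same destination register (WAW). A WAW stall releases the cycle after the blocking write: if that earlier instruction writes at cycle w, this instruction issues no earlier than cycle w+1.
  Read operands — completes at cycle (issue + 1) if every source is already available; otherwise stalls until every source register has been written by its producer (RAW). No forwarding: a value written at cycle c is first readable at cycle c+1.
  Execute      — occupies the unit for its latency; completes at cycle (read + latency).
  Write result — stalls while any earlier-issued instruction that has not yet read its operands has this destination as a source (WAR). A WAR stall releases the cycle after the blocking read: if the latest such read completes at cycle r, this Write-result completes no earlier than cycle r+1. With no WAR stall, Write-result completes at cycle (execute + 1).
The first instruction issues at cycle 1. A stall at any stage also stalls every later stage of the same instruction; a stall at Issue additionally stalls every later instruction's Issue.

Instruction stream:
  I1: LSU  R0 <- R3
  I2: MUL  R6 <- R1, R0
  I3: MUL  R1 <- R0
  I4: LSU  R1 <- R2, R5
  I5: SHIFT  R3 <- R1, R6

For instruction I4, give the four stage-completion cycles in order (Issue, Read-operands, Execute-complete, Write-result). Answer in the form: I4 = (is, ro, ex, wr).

I1  is:1  ro:2  ex:3  wr:4
I2  is:2  ro:5  ex:11  wr:12  — RAW R0: wait I1 write@4
I3  is:13  ro:14  ex:20  wr:21  — struct: MUL busy until I2 writes@12
I4  is:22  ro:23  ex:24  wr:25  — WAW R1: wait I3 write@21
I5  is:23  ro:26  ex:27  wr:28  — RAW R1: wait I4 write@25

I4 = (22, 23, 24, 25)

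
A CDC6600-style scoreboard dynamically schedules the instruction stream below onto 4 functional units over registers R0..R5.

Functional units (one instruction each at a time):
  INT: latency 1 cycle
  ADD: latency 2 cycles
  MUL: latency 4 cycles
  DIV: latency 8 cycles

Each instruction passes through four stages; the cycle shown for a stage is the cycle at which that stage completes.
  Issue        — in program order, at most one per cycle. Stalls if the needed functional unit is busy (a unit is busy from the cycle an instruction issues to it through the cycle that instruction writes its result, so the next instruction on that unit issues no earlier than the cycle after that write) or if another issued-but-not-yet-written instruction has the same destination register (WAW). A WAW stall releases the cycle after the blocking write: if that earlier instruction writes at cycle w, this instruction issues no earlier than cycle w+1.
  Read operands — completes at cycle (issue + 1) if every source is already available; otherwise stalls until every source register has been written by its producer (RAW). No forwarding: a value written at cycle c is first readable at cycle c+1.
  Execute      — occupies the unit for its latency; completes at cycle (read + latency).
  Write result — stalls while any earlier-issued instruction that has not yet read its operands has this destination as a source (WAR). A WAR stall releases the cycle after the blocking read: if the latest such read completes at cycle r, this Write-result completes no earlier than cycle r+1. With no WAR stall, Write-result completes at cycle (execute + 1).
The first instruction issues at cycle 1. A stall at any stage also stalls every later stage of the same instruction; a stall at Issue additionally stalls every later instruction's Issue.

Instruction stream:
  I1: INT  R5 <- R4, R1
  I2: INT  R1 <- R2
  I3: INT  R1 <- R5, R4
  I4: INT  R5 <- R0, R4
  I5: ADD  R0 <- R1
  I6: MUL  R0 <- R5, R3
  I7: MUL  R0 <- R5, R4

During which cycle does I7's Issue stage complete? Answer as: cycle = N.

[I1] 1/2/3/4
[I2] 5/6/7/8  (struct: INT busy until I1 writes@4)
[I3] 9/10/11/12  (struct: INT busy until I2 writes@8)
[I4] 13/14/15/16  (struct: INT busy until I3 writes@12)
[I5] 14/15/17/18
[I6] 19/20/24/25  (WAW R0: wait I5 write@18)
[I7] 26/27/31/32  (struct: MUL busy until I6 writes@25)

cycle = 26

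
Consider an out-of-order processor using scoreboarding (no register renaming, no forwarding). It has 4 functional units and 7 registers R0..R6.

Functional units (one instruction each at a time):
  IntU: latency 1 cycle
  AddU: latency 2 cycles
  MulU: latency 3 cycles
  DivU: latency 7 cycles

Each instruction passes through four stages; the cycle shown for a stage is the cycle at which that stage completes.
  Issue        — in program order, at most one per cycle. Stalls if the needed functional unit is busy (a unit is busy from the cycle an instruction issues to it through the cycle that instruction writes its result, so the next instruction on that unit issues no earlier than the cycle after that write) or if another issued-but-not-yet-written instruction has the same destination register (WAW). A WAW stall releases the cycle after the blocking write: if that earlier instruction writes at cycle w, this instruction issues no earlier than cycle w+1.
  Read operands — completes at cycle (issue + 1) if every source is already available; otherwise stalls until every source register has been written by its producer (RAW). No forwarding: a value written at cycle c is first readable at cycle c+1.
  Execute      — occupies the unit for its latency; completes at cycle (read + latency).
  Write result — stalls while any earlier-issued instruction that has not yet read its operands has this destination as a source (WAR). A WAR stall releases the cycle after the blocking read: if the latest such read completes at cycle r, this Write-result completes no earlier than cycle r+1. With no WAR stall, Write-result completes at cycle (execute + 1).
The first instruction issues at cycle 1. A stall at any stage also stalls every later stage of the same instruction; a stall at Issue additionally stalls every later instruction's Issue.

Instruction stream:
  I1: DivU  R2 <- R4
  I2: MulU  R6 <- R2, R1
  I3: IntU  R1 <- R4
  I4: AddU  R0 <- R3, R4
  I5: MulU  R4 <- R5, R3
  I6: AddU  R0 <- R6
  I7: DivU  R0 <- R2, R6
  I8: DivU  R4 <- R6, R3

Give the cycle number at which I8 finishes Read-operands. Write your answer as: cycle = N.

I1  is:1  ro:2  ex:9  wr:10
I2  is:2  ro:11  ex:14  wr:15  — RAW R2: wait I1 write@10
I3  is:3  ro:4  ex:5  wr:12  — WAR R1: wait I2 read@11
I4  is:4  ro:5  ex:7  wr:8
I5  is:16  ro:17  ex:20  wr:21  — struct: MulU busy until I2 writes@15
I6  is:17  ro:18  ex:20  wr:21
I7  is:22  ro:23  ex:30  wr:31  — WAW R0: wait I6 write@21
I8  is:32  ro:33  ex:40  wr:41  — struct: DivU busy until I7 writes@31

cycle = 33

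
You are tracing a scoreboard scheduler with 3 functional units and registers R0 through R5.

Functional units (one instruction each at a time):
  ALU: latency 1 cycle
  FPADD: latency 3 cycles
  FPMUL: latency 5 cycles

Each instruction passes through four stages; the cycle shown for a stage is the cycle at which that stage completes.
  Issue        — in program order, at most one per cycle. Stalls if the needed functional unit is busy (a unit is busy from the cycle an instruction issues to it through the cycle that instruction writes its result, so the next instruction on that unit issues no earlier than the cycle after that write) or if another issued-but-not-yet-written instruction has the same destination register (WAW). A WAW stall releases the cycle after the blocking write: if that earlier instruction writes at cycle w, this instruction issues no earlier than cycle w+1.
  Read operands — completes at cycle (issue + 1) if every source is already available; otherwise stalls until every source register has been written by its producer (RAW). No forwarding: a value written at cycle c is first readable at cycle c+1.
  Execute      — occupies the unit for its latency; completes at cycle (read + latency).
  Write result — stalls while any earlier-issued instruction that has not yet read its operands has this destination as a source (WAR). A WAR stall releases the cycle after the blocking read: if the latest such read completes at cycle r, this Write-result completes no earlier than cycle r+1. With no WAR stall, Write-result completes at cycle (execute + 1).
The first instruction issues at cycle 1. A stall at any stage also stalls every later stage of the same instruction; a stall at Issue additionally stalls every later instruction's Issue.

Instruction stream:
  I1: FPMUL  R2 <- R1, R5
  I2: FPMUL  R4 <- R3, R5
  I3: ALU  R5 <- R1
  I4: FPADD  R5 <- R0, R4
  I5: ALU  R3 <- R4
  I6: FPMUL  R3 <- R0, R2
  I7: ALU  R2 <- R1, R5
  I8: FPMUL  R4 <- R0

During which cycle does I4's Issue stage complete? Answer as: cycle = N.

t=1  I1→FPMUL
t=2  I1 RO
t=7  I1 EX
t=8  I1 WR R2
t=9  I2→FPMUL
t=10  I2 RO, I3→ALU
t=11  I3 RO
t=12  I3 EX
t=13  I3 WR R5
t=14  I4→FPADD
t=15  I2 EX, I5→ALU
t=16  I2 WR R4
t=17  I4 RO, I5 RO
t=18  I5 EX
t=19  I5 WR R3
t=20  I4 EX, I6→FPMUL
t=21  I4 WR R5, I6 RO, I7→ALU
t=22  I7 RO
t=23  I7 EX
t=24  I7 WR R2
t=26  I6 EX
t=27  I6 WR R3
t=28  I8→FPMUL
t=29  I8 RO
t=34  I8 EX
t=35  I8 WR R4

cycle = 14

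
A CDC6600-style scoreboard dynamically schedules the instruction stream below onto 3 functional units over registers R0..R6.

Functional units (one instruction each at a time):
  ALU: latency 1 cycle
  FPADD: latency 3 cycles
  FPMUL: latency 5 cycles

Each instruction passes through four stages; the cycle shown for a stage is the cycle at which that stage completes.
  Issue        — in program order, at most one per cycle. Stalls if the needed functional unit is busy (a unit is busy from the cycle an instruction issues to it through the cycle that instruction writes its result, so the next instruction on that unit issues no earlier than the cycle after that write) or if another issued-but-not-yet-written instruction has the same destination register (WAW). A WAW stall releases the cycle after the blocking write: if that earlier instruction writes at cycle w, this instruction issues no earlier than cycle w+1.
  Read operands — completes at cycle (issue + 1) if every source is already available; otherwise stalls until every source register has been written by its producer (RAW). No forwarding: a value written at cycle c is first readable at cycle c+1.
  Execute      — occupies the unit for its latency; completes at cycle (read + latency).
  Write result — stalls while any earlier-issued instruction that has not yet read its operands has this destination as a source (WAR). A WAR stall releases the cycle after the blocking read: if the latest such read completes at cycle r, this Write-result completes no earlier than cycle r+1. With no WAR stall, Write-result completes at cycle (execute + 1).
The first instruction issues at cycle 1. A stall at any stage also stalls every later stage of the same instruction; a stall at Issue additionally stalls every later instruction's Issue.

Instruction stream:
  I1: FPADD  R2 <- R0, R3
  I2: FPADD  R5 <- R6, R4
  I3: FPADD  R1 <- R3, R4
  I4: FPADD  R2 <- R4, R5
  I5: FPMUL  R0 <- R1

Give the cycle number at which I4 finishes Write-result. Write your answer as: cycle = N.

c1: I1 dispatched to FPADD
c2: I1 operands ready
c5: I1 complete
c6: R2←I1
c7: I2 dispatched to FPADD
c8: I2 operands ready
c11: I2 complete
c12: R5←I2
c13: I3 dispatched to FPADD
c14: I3 operands ready
c17: I3 complete
c18: R1←I3
c19: I4 dispatched to FPADD
c20: I4 operands ready · I5 dispatched to FPMUL
c21: I5 operands ready
c23: I4 complete
c24: R2←I4
c26: I5 complete
c27: R0←I5

cycle = 24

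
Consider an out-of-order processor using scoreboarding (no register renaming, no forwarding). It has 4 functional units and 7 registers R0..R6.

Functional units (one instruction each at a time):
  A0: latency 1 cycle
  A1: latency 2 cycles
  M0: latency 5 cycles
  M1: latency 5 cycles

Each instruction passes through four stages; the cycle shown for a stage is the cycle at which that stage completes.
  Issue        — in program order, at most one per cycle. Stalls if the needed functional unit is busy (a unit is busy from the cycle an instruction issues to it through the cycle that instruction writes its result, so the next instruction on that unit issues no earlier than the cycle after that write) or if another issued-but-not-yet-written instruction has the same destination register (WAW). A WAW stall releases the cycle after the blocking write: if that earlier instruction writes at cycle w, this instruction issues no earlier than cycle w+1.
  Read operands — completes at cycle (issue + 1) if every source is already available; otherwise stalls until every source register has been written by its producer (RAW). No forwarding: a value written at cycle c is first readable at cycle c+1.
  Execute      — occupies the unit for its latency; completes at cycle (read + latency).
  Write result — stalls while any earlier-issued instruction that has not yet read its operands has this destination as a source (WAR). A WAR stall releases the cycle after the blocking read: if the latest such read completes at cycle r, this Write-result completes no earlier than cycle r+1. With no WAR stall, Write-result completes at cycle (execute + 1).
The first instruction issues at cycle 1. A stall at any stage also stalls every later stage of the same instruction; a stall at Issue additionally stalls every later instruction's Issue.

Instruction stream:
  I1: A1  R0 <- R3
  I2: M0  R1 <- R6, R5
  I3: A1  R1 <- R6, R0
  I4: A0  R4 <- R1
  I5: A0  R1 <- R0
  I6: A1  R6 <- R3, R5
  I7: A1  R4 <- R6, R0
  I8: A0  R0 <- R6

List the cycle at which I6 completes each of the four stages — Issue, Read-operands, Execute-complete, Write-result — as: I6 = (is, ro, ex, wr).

I6 = (19, 20, 22, 23)

cycle 1: issue I1 (A1)
cycle 2: I1 read-ops · issue I2 (M0)
cycle 3: I2 read-ops
cycle 4: I1 finished on A1
cycle 5: I1→R0
cycle 8: I2 finished on M0
cycle 9: I2→R1
cycle 10: issue I3 (A1)
cycle 11: I3 read-ops · issue I4 (A0)
cycle 13: I3 finished on A1
cycle 14: I3→R1
cycle 15: I4 read-ops
cycle 16: I4 finished on A0
cycle 17: I4→R4
cycle 18: issue I5 (A0)
cycle 19: I5 read-ops · issue I6 (A1)
cycle 20: I5 finished on A0 · I6 read-ops
cycle 21: I5→R1
cycle 22: I6 finished on A1
cycle 23: I6→R6
cycle 24: issue I7 (A1)
cycle 25: I7 read-ops · issue I8 (A0)
cycle 26: I8 read-ops
cycle 27: I7 finished on A1 · I8 finished on A0
cycle 28: I7→R4 · I8→R0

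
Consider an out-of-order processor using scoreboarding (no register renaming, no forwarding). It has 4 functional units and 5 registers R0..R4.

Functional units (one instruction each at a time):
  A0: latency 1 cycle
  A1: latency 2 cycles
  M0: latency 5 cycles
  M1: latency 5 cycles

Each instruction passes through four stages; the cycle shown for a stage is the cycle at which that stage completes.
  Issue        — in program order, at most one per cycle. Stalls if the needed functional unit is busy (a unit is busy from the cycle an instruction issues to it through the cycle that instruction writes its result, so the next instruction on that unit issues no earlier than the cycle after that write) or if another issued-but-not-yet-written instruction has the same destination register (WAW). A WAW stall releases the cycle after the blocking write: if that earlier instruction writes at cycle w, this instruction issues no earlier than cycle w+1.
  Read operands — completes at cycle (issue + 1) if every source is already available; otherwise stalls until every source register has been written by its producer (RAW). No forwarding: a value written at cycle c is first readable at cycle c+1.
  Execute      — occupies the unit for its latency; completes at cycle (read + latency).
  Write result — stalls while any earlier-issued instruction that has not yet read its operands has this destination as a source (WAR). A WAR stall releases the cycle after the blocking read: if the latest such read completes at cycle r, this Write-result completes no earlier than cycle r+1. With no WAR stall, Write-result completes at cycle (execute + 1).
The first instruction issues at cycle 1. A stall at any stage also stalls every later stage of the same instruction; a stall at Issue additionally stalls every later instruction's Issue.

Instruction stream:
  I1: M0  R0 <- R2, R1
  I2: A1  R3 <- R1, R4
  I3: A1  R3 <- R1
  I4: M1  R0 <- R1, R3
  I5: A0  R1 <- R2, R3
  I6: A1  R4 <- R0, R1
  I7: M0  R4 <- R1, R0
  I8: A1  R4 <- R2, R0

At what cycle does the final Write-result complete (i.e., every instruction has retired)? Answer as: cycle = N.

cycle = 35

c1: I1→M0
c2: I1 RO, I2→A1
c3: I2 RO
c5: I2 EX
c6: I2 WR R3
c7: I1 EX, I3→A1
c8: I1 WR R0, I3 RO
c9: I4→M1
c10: I3 EX, I5→A0
c11: I3 WR R3
c12: I4 RO, I5 RO, I6→A1
c13: I5 EX
c14: I5 WR R1
c17: I4 EX
c18: I4 WR R0
c19: I6 RO
c21: I6 EX
c22: I6 WR R4
c23: I7→M0
c24: I7 RO
c29: I7 EX
c30: I7 WR R4
c31: I8→A1
c32: I8 RO
c34: I8 EX
c35: I8 WR R4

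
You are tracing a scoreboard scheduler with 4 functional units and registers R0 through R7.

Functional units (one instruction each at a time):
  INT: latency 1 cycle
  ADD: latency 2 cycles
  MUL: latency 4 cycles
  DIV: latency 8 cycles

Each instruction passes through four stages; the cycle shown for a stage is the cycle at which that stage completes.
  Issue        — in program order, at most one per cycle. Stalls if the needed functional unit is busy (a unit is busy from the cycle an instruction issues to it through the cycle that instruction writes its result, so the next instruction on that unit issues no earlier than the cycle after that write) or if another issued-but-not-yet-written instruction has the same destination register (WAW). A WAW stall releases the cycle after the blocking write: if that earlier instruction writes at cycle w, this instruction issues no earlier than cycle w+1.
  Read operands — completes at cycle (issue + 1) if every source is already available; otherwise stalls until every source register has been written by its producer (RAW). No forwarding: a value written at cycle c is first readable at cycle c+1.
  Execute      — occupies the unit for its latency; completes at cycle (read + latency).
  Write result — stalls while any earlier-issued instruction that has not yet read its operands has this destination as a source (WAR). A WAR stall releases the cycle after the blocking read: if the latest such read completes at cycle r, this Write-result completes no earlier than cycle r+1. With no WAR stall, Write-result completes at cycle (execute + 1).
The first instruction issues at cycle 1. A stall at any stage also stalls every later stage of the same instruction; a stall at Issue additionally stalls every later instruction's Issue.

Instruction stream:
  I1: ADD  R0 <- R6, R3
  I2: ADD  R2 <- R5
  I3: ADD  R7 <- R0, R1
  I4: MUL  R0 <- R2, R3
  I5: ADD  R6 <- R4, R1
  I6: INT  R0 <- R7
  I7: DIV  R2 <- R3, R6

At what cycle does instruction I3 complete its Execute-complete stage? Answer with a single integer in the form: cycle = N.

cycle = 14

  I1 | 1 | 2 | 4 | 5
  I2 | 6 | 7 | 9 | 10   struct: ADD busy until I1 writes@5
  I3 | 11 | 12 | 14 | 15   struct: ADD busy until I2 writes@10
  I4 | 12 | 13 | 17 | 18
  I5 | 16 | 17 | 19 | 20   struct: ADD busy until I3 writes@15
  I6 | 19 | 20 | 21 | 22   WAW R0: wait I4 write@18
  I7 | 20 | 21 | 29 | 30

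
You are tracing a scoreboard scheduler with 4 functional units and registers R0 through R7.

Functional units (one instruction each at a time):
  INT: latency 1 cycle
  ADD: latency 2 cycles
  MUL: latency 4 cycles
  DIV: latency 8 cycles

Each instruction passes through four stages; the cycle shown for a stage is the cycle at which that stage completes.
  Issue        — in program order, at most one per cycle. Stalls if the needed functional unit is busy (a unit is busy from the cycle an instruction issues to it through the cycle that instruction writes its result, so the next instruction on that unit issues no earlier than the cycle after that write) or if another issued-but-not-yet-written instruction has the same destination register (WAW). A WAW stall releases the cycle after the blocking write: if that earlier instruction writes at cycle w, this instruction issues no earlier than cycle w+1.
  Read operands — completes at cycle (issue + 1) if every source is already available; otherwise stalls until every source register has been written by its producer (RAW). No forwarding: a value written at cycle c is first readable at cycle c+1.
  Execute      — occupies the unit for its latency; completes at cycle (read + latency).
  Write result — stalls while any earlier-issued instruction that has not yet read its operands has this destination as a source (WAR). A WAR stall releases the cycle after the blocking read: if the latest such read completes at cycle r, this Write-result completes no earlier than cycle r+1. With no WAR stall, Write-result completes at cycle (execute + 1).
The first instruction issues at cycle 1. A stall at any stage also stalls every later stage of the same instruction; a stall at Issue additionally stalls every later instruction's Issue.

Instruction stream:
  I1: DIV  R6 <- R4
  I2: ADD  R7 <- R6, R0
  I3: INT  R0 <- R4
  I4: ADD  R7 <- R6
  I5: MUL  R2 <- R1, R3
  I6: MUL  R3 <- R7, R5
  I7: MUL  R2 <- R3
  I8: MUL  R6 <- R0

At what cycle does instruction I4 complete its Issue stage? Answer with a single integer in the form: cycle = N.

cycle = 16

[1] I1 issues→DIV
[2] I1 reads · I2 issues→ADD
[3] I3 issues→INT
[4] I3 reads
[5] I3 exec-done
[10] I1 exec-done
[11] I1 writes R6
[12] I2 reads
[13] I3 writes R0
[14] I2 exec-done
[15] I2 writes R7
[16] I4 issues→ADD
[17] I4 reads · I5 issues→MUL
[18] I5 reads
[19] I4 exec-done
[20] I4 writes R7
[22] I5 exec-done
[23] I5 writes R2
[24] I6 issues→MUL
[25] I6 reads
[29] I6 exec-done
[30] I6 writes R3
[31] I7 issues→MUL
[32] I7 reads
[36] I7 exec-done
[37] I7 writes R2
[38] I8 issues→MUL
[39] I8 reads
[43] I8 exec-done
[44] I8 writes R6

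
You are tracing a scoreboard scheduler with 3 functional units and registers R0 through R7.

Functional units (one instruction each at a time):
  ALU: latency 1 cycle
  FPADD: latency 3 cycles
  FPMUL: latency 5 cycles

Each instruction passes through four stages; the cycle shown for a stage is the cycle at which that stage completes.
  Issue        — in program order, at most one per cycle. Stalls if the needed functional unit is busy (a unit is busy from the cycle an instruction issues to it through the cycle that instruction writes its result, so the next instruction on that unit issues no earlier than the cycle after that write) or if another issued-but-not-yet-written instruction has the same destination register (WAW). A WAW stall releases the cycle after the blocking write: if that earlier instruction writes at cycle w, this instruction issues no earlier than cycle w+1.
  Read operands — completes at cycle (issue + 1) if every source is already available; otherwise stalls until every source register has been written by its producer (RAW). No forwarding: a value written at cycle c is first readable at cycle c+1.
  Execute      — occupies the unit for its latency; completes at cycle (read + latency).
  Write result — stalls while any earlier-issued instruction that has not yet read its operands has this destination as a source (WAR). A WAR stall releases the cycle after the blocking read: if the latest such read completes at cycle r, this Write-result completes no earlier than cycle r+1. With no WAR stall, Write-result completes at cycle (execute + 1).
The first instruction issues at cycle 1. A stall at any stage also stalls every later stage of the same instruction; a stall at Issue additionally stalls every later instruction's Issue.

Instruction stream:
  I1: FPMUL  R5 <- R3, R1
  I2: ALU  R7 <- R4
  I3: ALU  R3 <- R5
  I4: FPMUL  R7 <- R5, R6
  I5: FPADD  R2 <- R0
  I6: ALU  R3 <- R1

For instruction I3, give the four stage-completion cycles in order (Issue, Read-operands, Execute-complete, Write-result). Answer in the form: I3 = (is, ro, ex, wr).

I3 = (6, 9, 10, 11)

cycle 1: I1 dispatched to FPMUL
cycle 2: I1 operands ready · I2 dispatched to ALU
cycle 3: I2 operands ready
cycle 4: I2 complete
cycle 5: R7←I2
cycle 6: I3 dispatched to ALU
cycle 7: I1 complete
cycle 8: R5←I1
cycle 9: I3 operands ready · I4 dispatched to FPMUL
cycle 10: I3 complete · I4 operands ready · I5 dispatched to FPADD
cycle 11: R3←I3 · I5 operands ready
cycle 12: I6 dispatched to ALU
cycle 13: I6 operands ready
cycle 14: I5 complete · I6 complete
cycle 15: I4 complete · R2←I5 · R3←I6
cycle 16: R7←I4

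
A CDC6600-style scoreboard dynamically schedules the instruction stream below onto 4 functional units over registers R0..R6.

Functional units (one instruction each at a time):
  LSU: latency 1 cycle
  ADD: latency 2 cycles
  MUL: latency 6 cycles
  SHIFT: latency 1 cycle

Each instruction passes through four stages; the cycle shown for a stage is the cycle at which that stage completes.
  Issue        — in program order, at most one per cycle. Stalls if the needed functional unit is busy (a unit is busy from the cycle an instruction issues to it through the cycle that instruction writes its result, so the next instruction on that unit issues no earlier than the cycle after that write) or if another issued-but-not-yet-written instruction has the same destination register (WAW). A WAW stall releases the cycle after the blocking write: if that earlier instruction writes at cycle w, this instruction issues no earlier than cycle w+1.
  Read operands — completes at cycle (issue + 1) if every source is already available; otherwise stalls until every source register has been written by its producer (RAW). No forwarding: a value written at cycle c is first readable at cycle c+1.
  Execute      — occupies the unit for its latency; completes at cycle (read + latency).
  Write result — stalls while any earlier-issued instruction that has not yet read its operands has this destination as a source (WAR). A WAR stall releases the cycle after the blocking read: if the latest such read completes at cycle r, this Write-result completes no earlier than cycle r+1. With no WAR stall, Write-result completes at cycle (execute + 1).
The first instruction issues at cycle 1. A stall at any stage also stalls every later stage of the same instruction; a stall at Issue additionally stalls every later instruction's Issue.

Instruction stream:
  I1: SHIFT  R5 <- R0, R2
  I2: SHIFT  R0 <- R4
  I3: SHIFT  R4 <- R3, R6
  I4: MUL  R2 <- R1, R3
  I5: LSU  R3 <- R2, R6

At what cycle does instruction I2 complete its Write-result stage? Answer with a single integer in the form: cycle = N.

c1: I1 issues→SHIFT
c2: I1 reads
c3: I1 exec-done
c4: I1 writes R5
c5: I2 issues→SHIFT
c6: I2 reads
c7: I2 exec-done
c8: I2 writes R0
c9: I3 issues→SHIFT
c10: I3 reads | I4 issues→MUL
c11: I3 exec-done | I4 reads | I5 issues→LSU
c12: I3 writes R4
c17: I4 exec-done
c18: I4 writes R2
c19: I5 reads
c20: I5 exec-done
c21: I5 writes R3

cycle = 8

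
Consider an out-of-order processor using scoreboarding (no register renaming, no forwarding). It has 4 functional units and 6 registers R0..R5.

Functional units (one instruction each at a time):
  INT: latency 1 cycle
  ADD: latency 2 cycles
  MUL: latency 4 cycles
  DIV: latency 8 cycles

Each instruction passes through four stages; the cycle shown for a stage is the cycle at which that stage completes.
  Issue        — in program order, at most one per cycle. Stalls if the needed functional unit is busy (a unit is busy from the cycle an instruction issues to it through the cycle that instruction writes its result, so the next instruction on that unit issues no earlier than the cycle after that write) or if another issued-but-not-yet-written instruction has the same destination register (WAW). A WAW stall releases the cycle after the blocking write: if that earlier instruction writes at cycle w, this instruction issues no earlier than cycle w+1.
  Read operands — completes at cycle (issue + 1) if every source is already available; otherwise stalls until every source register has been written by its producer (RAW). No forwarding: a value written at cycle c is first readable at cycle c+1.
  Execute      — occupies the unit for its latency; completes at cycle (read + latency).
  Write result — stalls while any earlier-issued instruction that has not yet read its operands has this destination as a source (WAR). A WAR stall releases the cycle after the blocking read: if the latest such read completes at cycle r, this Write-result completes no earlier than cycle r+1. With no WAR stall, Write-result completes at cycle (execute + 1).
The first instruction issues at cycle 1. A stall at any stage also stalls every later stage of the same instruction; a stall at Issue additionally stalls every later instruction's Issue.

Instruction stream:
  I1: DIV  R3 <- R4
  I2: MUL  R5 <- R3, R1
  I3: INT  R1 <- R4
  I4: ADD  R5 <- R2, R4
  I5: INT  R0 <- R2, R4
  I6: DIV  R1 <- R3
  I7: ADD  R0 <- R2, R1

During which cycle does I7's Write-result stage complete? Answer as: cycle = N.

cycle = 34

I1 -> (1, 2, 10, 11)
I2 -> (2, 12, 16, 17)  // RAW R3: wait I1 write@11
I3 -> (3, 4, 5, 13)  // WAR R1: wait I2 read@12
I4 -> (18, 19, 21, 22)  // WAW R5: wait I2 write@17
I5 -> (19, 20, 21, 22)
I6 -> (20, 21, 29, 30)
I7 -> (23, 31, 33, 34)  // WAW R0: wait I5 write@22, RAW R1: wait I6 write@30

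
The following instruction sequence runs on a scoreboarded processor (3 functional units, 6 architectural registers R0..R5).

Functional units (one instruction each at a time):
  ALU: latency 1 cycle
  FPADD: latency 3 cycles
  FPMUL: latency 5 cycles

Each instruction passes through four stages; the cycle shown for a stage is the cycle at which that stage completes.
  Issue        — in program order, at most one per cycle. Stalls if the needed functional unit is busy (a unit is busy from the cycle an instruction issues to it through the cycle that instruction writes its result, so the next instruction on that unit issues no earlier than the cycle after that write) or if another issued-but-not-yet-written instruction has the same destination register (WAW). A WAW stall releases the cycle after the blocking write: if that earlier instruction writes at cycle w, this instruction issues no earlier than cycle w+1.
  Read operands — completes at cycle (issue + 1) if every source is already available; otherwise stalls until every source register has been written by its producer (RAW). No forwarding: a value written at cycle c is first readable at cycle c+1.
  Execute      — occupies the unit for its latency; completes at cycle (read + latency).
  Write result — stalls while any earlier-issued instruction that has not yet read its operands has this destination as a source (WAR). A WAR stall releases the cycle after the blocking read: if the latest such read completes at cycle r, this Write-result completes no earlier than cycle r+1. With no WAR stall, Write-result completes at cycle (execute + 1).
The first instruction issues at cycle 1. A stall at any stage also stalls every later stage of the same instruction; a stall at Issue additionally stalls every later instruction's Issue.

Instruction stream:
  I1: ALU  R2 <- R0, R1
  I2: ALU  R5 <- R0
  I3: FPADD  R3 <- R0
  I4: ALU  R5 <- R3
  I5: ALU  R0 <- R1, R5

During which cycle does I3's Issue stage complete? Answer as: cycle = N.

cycle 1: issue I1 (ALU)
cycle 2: I1 read-ops
cycle 3: I1 finished on ALU
cycle 4: I1→R2
cycle 5: issue I2 (ALU)
cycle 6: I2 read-ops; issue I3 (FPADD)
cycle 7: I2 finished on ALU; I3 read-ops
cycle 8: I2→R5
cycle 9: issue I4 (ALU)
cycle 10: I3 finished on FPADD
cycle 11: I3→R3
cycle 12: I4 read-ops
cycle 13: I4 finished on ALU
cycle 14: I4→R5
cycle 15: issue I5 (ALU)
cycle 16: I5 read-ops
cycle 17: I5 finished on ALU
cycle 18: I5→R0

cycle = 6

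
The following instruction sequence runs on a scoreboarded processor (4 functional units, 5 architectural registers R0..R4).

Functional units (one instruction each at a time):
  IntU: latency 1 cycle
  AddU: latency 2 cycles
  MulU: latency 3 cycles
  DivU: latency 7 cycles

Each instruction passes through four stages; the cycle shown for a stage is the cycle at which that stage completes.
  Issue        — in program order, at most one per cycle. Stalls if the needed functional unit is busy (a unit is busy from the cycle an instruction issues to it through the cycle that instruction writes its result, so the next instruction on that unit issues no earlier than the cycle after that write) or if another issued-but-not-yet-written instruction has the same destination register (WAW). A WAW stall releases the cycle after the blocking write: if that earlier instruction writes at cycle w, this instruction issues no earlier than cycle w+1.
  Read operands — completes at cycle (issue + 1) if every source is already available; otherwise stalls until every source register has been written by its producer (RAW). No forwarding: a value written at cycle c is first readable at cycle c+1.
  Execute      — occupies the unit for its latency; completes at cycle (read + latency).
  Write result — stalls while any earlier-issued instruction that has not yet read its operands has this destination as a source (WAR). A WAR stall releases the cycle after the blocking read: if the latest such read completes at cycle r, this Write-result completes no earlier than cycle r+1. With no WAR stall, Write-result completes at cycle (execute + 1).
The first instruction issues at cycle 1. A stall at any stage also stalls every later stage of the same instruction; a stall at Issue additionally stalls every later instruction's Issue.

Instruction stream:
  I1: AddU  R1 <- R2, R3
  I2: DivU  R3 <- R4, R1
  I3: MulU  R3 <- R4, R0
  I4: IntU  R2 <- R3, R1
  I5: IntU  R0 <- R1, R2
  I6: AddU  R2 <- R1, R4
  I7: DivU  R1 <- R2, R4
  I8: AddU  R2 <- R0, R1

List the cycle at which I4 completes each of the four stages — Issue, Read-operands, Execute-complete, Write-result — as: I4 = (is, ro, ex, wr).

I4 = (16, 21, 22, 23)

I1 -> (1, 2, 4, 5)
I2 -> (2, 6, 13, 14)  // RAW R1: wait I1 write@5
I3 -> (15, 16, 19, 20)  // WAW R3: wait I2 write@14
I4 -> (16, 21, 22, 23)  // RAW R3: wait I3 write@20
I5 -> (24, 25, 26, 27)  // struct: IntU busy until I4 writes@23
I6 -> (25, 26, 28, 29)
I7 -> (26, 30, 37, 38)  // RAW R2: wait I6 write@29
I8 -> (30, 39, 41, 42)  // struct: AddU busy until I6 writes@29, RAW R1: wait I7 write@38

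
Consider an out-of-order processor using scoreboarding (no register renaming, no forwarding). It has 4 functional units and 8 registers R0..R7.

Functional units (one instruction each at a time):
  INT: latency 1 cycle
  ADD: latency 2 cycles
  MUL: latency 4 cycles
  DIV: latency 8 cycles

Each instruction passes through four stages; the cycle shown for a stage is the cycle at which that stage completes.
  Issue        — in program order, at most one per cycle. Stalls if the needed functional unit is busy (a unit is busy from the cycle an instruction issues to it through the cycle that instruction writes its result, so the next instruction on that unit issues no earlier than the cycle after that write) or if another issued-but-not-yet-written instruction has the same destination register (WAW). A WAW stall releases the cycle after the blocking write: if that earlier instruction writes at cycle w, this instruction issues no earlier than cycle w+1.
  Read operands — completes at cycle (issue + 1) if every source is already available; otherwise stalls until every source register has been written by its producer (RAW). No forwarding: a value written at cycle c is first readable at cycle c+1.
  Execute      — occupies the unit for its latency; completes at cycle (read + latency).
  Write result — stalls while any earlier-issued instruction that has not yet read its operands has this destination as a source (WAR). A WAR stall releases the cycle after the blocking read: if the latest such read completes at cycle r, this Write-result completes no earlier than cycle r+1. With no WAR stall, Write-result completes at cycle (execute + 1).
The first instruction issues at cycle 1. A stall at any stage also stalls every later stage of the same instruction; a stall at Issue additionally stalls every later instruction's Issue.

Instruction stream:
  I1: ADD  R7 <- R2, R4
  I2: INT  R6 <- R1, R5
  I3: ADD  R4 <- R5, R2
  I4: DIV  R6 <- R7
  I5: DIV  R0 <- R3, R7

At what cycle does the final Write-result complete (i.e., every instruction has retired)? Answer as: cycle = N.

I1 -> (1, 2, 4, 5)
I2 -> (2, 3, 4, 5)
I3 -> (6, 7, 9, 10)  // struct: ADD busy until I1 writes@5
I4 -> (7, 8, 16, 17)
I5 -> (18, 19, 27, 28)  // struct: DIV busy until I4 writes@17

cycle = 28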